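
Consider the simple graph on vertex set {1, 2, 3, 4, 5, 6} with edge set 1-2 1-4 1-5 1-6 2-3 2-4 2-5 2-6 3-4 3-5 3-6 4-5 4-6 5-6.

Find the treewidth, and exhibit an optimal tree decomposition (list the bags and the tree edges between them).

Every bag has size at most 5, so the width is 5 − 1 = 4 and tw(G) ≤ 4. On the other hand G contains the 5-clique {1, 2, 4, 5, 6}. A clique must lie in a single bag of any decomposition, so no decomposition can have width below 4. Combining the bounds, tw(G) = 4.

Treewidth 4.
One optimal decomposition is:
Bags: B1 = {2, 3, 4, 5, 6}  B2 = {1, 2, 4, 5, 6}
Tree: B1–B2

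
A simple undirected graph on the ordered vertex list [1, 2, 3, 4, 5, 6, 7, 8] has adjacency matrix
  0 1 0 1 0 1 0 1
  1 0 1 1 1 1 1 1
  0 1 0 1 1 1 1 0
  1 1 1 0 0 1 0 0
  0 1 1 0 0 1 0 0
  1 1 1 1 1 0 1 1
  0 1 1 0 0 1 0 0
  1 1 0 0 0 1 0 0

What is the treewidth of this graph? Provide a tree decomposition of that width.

Treewidth 3.
Bags: B1 = {2, 3, 4, 6}  B2 = {1, 2, 4, 6}  B3 = {1, 2, 6, 8}  B4 = {2, 3, 6, 7}  B5 = {2, 3, 5, 6}
Tree: B1–B2, B2–B3, B1–B4, B4–B5

The largest bag has 4 vertices, giving width 3; this decomposition certifies tw(G) ≤ 3. On the other hand G contains the 4-clique {1, 2, 6, 8}. A clique must lie in a single bag of any decomposition, so no decomposition can have width below 3. The upper and lower bounds meet at 3, so that is the treewidth.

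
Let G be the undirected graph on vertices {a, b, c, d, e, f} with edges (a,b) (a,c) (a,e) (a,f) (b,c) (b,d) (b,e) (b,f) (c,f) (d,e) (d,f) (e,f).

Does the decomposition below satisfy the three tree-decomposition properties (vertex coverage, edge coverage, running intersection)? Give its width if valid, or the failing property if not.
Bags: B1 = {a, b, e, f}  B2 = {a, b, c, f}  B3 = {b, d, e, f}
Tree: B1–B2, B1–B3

Yes; width 3.

Checking the three conditions: (i) the bags cover all of {a, b, c, d, e, f}; (ii) for each edge, some bag contains both endpoints; (iii) the bags containing any fixed vertex form a subtree. All hold, so the decomposition is valid with width 4 − 1 = 3.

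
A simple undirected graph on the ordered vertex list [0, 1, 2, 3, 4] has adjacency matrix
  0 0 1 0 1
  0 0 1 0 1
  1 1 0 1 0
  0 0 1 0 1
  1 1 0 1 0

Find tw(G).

A width-2 tree decomposition is:
Bags: B1 = {0, 2, 4}  B2 = {1, 2, 4}  B3 = {2, 3, 4}
Tree: B1–B2, B2–B3
Every bag has size at most 3, so the width is 3 − 1 = 2 and tw(G) ≤ 2. Since 4–0–2–1–4 is a cycle in G, G is not acyclic. Forests are exactly the graphs of treewidth ≤ 1, so tw(G) ≥ 2. Therefore the treewidth is 2.

2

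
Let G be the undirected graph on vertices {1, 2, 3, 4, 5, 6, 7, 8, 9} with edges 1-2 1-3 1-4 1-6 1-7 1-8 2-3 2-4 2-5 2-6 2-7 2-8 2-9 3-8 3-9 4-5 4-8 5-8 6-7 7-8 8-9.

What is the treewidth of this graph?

3

A width-3 tree decomposition is:
Bags: B1 = {2, 3, 8, 9}  B2 = {1, 2, 3, 8}  B3 = {1, 2, 4, 8}  B4 = {2, 4, 5, 8}  B5 = {1, 2, 7, 8}  B6 = {1, 2, 6, 7}
Tree: B1–B2, B2–B3, B3–B4, B3–B5, B5–B6
Each bag holds 4 vertices, so the decomposition has width 3, which upper-bounds the treewidth. Conversely, {1, 2, 3, 8} is a clique of size 4, and the vertices of any clique must share a bag in every tree decomposition; so some bag has ≥ 4 vertices and tw(G) ≥ 3. Hence tw(G) = 3 exactly.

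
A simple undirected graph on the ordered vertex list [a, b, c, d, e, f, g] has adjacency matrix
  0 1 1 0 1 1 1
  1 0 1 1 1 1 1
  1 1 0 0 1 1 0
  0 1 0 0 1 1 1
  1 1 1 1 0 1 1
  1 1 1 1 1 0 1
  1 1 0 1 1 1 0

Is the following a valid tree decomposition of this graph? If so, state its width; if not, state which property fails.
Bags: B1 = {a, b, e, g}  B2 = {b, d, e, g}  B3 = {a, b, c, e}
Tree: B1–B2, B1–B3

A tree decomposition must satisfy three properties: every vertex lies in some bag; for every edge, both endpoints lie together in some bag; and for every vertex, the bags containing it form a connected subtree. Here vertex f appears in no bag, so the decomposition is invalid.

No — vertex f appears in no bag.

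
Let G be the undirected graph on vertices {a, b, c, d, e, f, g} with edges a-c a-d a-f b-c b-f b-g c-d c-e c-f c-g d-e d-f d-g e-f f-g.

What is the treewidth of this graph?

A width-3 tree decomposition is:
Bags: B1 = {c, d, f, g}  B2 = {a, c, d, f}  B3 = {c, d, e, f}  B4 = {b, c, f, g}
Tree: B1–B2, B1–B3, B1–B4
Each bag holds 4 vertices, so the decomposition has width 3, which upper-bounds the treewidth. Conversely, {c, d, f, g} is a clique of size 4, and the vertices of any clique must share a bag in every tree decomposition; so some bag has ≥ 4 vertices and tw(G) ≥ 3. Therefore the treewidth is 3.

3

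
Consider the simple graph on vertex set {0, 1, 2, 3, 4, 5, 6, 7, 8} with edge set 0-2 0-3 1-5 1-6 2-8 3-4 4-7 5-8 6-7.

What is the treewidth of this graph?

2

A width-2 tree decomposition is:
Bags: B1 = {1, 6, 7}  B2 = {1, 4, 7}  B3 = {1, 3, 4}  B4 = {0, 1, 3}  B5 = {0, 1, 2}  B6 = {1, 2, 8}  B7 = {1, 5, 8}
Tree: B1–B2, B2–B3, B3–B4, B4–B5, B5–B6, B6–B7
Every bag has size at most 3, so the width is 3 − 1 = 2 and tw(G) ≤ 2. For the lower bound, G contains the cycle 1–6–7–4–3–0–2–8–5–1, so G is not a forest; only forests have treewidth ≤ 1, hence tw(G) ≥ 2. Combining the bounds, tw(G) = 2.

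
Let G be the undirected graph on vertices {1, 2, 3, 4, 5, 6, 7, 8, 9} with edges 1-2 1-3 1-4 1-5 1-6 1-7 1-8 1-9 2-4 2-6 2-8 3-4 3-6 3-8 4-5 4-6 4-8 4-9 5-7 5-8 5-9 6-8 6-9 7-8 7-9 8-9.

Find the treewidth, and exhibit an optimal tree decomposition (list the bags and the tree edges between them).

The largest bag has 5 vertices, giving width 4; this decomposition certifies tw(G) ≤ 4. Conversely, {1, 4, 5, 8, 9} is a clique of size 5, and the vertices of any clique must share a bag in every tree decomposition; so some bag has ≥ 5 vertices and tw(G) ≥ 4. Hence tw(G) = 4 exactly.

Treewidth 4.
Bags: B1 = {1, 2, 4, 6, 8}  B2 = {1, 4, 6, 8, 9}  B3 = {1, 3, 4, 6, 8}  B4 = {1, 4, 5, 8, 9}  B5 = {1, 5, 7, 8, 9}
Tree: B1–B2, B1–B3, B2–B4, B4–B5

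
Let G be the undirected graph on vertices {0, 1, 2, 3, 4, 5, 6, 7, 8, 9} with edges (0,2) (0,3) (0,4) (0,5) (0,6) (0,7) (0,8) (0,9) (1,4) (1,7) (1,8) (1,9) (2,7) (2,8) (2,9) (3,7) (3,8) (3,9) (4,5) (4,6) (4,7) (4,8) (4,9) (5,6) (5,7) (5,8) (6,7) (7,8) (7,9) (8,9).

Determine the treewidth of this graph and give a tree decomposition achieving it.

Treewidth 4.
One optimal decomposition is:
Bags: B1 = {0, 4, 5, 7, 8}  B2 = {0, 4, 7, 8, 9}  B3 = {0, 3, 7, 8, 9}  B4 = {0, 2, 7, 8, 9}  B5 = {1, 4, 7, 8, 9}  B6 = {0, 4, 5, 6, 7}
Tree: B1–B2, B2–B3, B2–B4, B2–B5, B1–B6

Each bag holds 5 vertices, so the decomposition has width 4, which upper-bounds the treewidth. For the lower bound, the 5 vertices {0, 2, 7, 8, 9} are pairwise adjacent, and any tree decomposition puts a clique entirely inside one bag — forcing width ≥ 4. Combining the bounds, tw(G) = 4.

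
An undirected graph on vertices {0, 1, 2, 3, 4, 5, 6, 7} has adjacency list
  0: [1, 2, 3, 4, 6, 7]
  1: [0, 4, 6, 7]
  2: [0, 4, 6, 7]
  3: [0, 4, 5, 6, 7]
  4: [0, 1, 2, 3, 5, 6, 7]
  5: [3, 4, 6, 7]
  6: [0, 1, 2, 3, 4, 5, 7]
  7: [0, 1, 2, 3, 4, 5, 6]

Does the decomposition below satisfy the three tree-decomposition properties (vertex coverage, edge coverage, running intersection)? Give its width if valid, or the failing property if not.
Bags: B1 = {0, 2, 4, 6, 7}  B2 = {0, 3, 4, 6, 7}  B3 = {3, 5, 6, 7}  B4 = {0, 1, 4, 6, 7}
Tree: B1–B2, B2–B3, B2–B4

No — edge (4,5) lies in no bag.

A tree decomposition must satisfy three properties: every vertex lies in some bag; for every edge, both endpoints lie together in some bag; and for every vertex, the bags containing it form a connected subtree. Here edge (4,5) lies in no bag, so the decomposition is invalid.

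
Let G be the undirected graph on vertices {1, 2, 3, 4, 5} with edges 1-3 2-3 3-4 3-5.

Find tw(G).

A width-1 tree decomposition is:
Bags: B1 = {2, 3}  B2 = {3, 4}  B3 = {3, 5}  B4 = {1, 3}
Tree: B1–B2, B1–B3, B2–B4
Every bag has size at most 2, so the width is 2 − 1 = 1 and tw(G) ≤ 1. G has an edge, so its treewidth is at least 1. Therefore the treewidth is 1.

1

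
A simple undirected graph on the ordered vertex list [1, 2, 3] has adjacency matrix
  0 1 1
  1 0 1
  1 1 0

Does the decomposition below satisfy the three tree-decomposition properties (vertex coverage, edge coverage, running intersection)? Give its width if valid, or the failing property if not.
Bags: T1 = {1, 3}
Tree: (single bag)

A tree decomposition must satisfy three properties: every vertex lies in some bag; for every edge, both endpoints lie together in some bag; and for every vertex, the bags containing it form a connected subtree. Here vertex 2 appears in no bag, so the decomposition is invalid.

No — vertex 2 appears in no bag.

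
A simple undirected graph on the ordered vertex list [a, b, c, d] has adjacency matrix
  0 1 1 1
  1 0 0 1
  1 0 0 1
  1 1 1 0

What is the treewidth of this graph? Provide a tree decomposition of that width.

Treewidth 2.
One optimal decomposition is:
Bags: B1 = {a, b, d}  B2 = {a, c, d}
Tree: B1–B2

The largest bag has 3 vertices, giving width 2; this decomposition certifies tw(G) ≤ 2. Conversely, {a, c, d} is a clique of size 3, and the vertices of any clique must share a bag in every tree decomposition; so some bag has ≥ 3 vertices and tw(G) ≥ 2. Combining the bounds, tw(G) = 2.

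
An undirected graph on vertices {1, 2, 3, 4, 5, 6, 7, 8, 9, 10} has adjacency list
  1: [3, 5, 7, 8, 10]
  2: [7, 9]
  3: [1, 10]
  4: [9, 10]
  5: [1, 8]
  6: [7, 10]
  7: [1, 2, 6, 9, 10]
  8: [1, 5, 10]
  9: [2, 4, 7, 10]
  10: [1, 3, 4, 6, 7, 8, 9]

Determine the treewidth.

A width-2 tree decomposition is:
Bags: B1 = {7, 9, 10}  B2 = {1, 7, 10}  B3 = {6, 7, 10}  B4 = {1, 8, 10}  B5 = {4, 9, 10}  B6 = {2, 7, 9}  B7 = {1, 3, 10}  B8 = {1, 5, 8}
Tree: B1–B2, B2–B3, B2–B4, B1–B5, B1–B6, B2–B7, B4–B8
Every bag has size at most 3, so the width is 3 − 1 = 2 and tw(G) ≤ 2. For the lower bound, the 3 vertices {2, 7, 9} are pairwise adjacent, and any tree decomposition puts a clique entirely inside one bag — forcing width ≥ 2. The upper and lower bounds meet at 2, so that is the treewidth.

2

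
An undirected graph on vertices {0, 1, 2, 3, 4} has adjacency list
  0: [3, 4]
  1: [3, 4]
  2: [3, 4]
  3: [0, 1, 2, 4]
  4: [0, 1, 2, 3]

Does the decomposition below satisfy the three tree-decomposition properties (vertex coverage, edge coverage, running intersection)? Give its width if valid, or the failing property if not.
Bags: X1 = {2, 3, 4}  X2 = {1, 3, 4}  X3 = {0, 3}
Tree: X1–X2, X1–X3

No — edge (4,0) lies in no bag.

A tree decomposition must satisfy three properties: every vertex lies in some bag; for every edge, both endpoints lie together in some bag; and for every vertex, the bags containing it form a connected subtree. Here edge (4,0) lies in no bag, so the decomposition is invalid.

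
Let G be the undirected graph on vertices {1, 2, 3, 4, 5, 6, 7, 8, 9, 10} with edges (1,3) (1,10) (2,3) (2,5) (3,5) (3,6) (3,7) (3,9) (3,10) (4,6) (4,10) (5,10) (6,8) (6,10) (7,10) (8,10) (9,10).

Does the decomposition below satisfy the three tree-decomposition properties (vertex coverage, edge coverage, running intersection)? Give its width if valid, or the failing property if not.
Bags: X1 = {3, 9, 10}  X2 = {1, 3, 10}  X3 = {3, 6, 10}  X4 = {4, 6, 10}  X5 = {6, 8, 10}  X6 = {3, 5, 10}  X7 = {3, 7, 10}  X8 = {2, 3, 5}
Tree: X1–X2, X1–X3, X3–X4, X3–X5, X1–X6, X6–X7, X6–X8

Yes; width 2.

Vertex coverage: the bags together contain {1, 2, 3, 4, 5, 6, 7, 8, 9, 10}, the full vertex set. Edge coverage: each edge of G has both endpoints in at least one bag. Running intersection: for every vertex, the bags containing it form a connected subtree. All three properties hold, so this is a valid tree decomposition of width max|bag| − 1 = 2, and hence tw(G) ≤ 2.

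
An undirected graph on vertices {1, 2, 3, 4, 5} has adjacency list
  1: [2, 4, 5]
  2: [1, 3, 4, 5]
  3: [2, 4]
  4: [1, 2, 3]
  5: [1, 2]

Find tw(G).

2

A width-2 tree decomposition is:
Bags: B1 = {1, 2, 4}  B2 = {1, 2, 5}  B3 = {2, 3, 4}
Tree: B1–B2, B1–B3
Every bag has size at most 3, so the width is 3 − 1 = 2 and tw(G) ≤ 2. On the other hand G contains the 3-clique {1, 2, 4}. A clique must lie in a single bag of any decomposition, so no decomposition can have width below 2. The upper and lower bounds meet at 2, so that is the treewidth.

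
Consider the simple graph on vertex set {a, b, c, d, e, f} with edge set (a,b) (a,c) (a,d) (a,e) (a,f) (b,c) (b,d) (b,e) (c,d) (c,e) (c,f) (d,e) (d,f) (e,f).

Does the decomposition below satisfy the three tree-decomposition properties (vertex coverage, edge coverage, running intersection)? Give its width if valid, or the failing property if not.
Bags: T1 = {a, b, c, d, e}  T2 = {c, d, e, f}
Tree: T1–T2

A tree decomposition must satisfy three properties: every vertex lies in some bag; for every edge, both endpoints lie together in some bag; and for every vertex, the bags containing it form a connected subtree. Here edge (a,f) lies in no bag, so the decomposition is invalid.

No — edge (a,f) lies in no bag.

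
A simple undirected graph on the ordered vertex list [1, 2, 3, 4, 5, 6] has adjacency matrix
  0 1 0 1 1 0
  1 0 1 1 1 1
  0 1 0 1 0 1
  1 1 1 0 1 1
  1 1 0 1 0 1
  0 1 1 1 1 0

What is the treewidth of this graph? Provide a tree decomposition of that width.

Every bag has size at most 4, so the width is 4 − 1 = 3 and tw(G) ≤ 3. For the lower bound, the 4 vertices {2, 3, 4, 6} are pairwise adjacent, and any tree decomposition puts a clique entirely inside one bag — forcing width ≥ 3. The upper and lower bounds meet at 3, so that is the treewidth.

Treewidth 3.
Bags: B1 = {2, 4, 5, 6}  B2 = {1, 2, 4, 5}  B3 = {2, 3, 4, 6}
Tree: B1–B2, B1–B3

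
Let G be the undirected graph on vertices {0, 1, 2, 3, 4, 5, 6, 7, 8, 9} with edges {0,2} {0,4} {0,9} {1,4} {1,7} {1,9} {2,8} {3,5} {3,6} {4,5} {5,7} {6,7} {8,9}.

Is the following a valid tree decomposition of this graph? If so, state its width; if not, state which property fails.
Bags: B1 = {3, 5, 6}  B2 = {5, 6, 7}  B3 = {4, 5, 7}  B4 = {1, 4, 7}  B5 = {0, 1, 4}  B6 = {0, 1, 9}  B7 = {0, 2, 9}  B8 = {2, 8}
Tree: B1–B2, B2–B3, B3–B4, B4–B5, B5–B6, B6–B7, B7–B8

No — edge (9,8) lies in no bag.

A tree decomposition must satisfy three properties: every vertex lies in some bag; for every edge, both endpoints lie together in some bag; and for every vertex, the bags containing it form a connected subtree. Here edge (9,8) lies in no bag, so the decomposition is invalid.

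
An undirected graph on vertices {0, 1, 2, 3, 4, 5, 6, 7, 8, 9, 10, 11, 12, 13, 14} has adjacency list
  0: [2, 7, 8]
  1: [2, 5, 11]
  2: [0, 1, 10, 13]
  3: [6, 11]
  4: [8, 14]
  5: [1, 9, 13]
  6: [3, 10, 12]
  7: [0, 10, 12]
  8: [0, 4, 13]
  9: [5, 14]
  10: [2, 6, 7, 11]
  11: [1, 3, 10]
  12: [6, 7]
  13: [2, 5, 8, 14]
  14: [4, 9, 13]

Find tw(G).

A width-3 tree decomposition is:
Bags: B1 = {4, 5, 9, 14}  B2 = {4, 5, 13, 14}  B3 = {4, 5, 8, 13}  B4 = {1, 5, 8, 13}  B5 = {1, 2, 8, 13}  B6 = {0, 1, 2, 8}  B7 = {0, 1, 2, 11}  B8 = {0, 2, 10, 11}  B9 = {0, 7, 10, 11}  B10 = {3, 7, 10, 11}  B11 = {3, 6, 7, 10}  B12 = {3, 6, 7, 12}
Tree: B1–B2, B2–B3, B3–B4, B4–B5, B5–B6, B6–B7, B7–B8, B8–B9, B9–B10, B10–B11, B11–B12
Each bag holds 4 vertices, so the decomposition has width 3, which upper-bounds the treewidth. For the lower bound: the 4 vertex sets {4,9,14}, {5}, {13}, {0,1,2,8} are disjoint, each induces a connected subgraph, and every pair is joined by at least one edge of G. Contracting each set to a single vertex therefore yields K_{4} as a minor, and since treewidth is minor-monotone, tw(G) ≥ tw(K_{4}) = 3. Therefore the treewidth is 3.

3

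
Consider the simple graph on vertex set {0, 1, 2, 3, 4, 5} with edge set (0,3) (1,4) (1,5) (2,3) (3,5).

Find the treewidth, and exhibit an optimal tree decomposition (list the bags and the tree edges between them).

Treewidth 1.
One optimal decomposition is:
Bags: B1 = {1, 5}  B2 = {1, 4}  B3 = {3, 5}  B4 = {2, 3}  B5 = {0, 3}
Tree: B1–B2, B1–B3, B3–B4, B4–B5

Every bag has size at most 2, so the width is 2 − 1 = 1 and tw(G) ≤ 1. G has an edge, so its treewidth is at least 1. Combining the bounds, tw(G) = 1.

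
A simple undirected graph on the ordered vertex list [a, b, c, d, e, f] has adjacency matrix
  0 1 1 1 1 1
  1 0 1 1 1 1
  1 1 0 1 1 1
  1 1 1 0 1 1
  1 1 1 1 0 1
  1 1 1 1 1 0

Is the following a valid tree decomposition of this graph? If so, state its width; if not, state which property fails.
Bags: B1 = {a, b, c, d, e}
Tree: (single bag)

A tree decomposition must satisfy three properties: every vertex lies in some bag; for every edge, both endpoints lie together in some bag; and for every vertex, the bags containing it form a connected subtree. Here vertex f appears in no bag, so the decomposition is invalid.

No — vertex f appears in no bag.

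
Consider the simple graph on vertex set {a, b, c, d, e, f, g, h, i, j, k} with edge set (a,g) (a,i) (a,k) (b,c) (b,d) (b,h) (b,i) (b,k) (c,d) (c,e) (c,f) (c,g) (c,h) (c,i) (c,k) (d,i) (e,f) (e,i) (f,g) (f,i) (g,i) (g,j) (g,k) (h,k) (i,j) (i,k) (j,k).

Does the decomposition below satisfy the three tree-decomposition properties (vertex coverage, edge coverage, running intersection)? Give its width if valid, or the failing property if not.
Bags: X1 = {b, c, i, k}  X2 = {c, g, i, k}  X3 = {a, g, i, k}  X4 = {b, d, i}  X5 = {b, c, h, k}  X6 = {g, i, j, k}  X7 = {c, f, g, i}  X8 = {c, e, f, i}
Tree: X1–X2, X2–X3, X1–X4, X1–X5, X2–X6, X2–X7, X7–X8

No — edge (c,d) lies in no bag.

A tree decomposition must satisfy three properties: every vertex lies in some bag; for every edge, both endpoints lie together in some bag; and for every vertex, the bags containing it form a connected subtree. Here edge (c,d) lies in no bag, so the decomposition is invalid.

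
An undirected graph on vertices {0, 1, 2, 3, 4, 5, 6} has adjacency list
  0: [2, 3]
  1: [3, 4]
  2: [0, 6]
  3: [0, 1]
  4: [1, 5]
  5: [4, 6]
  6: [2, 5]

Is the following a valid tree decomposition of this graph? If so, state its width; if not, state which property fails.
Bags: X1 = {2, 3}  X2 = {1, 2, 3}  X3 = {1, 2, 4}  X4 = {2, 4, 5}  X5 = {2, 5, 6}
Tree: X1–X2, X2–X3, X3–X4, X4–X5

No — vertex 0 appears in no bag.

A tree decomposition must satisfy three properties: every vertex lies in some bag; for every edge, both endpoints lie together in some bag; and for every vertex, the bags containing it form a connected subtree. Here vertex 0 appears in no bag, so the decomposition is invalid.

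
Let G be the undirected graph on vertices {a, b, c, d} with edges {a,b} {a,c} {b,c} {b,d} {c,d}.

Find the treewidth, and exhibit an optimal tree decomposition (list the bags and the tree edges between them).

Treewidth 2.
Bags: B1 = {a, b, c}  B2 = {b, c, d}
Tree: B1–B2

Each bag holds 3 vertices, so the decomposition has width 2, which upper-bounds the treewidth. On the other hand G contains the 3-clique {b, c, d}. A clique must lie in a single bag of any decomposition, so no decomposition can have width below 2. The upper and lower bounds meet at 2, so that is the treewidth.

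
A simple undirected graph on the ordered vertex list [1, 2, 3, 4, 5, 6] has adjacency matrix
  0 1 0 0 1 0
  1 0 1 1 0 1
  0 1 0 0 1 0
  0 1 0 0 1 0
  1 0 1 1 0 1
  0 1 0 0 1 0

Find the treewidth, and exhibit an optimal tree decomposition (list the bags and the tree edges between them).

Every bag has size at most 3, so the width is 3 − 1 = 2 and tw(G) ≤ 2. Since 6–5–1–2–6 is a cycle in G, G is not acyclic. Forests are exactly the graphs of treewidth ≤ 1, so tw(G) ≥ 2. Combining the bounds, tw(G) = 2.

Treewidth 2.
Bags: B1 = {2, 5, 6}  B2 = {1, 2, 5}  B3 = {2, 3, 5}  B4 = {2, 4, 5}
Tree: B1–B2, B2–B3, B3–B4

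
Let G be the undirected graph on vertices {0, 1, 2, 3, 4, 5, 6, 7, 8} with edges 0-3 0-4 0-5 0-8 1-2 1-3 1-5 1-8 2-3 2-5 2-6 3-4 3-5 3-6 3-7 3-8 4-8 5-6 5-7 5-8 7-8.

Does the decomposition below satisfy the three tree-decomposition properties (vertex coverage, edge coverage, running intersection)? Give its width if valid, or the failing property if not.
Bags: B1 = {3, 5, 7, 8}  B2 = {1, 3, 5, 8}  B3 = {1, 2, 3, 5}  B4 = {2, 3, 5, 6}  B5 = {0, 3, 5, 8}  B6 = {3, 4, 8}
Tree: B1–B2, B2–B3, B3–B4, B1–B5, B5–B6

No — edge (0,4) lies in no bag.

A tree decomposition must satisfy three properties: every vertex lies in some bag; for every edge, both endpoints lie together in some bag; and for every vertex, the bags containing it form a connected subtree. Here edge (0,4) lies in no bag, so the decomposition is invalid.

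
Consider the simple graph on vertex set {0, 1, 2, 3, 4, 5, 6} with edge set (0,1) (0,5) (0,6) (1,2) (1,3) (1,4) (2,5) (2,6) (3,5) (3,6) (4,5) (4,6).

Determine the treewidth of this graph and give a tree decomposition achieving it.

Each bag holds 4 vertices, so the decomposition has width 3, which upper-bounds the treewidth. For the lower bound: the 4 vertex sets {1,2}, {4,6}, {5}, {3} are disjoint, each induces a connected subgraph, and every pair is joined by at least one edge of G. Contracting each set to a single vertex therefore yields K_{4} as a minor, and since treewidth is minor-monotone, tw(G) ≥ tw(K_{4}) = 3. Therefore the treewidth is 3.

Treewidth 3.
Bags: B1 = {1, 2, 5, 6}  B2 = {1, 4, 5, 6}  B3 = {1, 3, 5, 6}  B4 = {0, 1, 5, 6}
Tree: B1–B2, B2–B3, B3–B4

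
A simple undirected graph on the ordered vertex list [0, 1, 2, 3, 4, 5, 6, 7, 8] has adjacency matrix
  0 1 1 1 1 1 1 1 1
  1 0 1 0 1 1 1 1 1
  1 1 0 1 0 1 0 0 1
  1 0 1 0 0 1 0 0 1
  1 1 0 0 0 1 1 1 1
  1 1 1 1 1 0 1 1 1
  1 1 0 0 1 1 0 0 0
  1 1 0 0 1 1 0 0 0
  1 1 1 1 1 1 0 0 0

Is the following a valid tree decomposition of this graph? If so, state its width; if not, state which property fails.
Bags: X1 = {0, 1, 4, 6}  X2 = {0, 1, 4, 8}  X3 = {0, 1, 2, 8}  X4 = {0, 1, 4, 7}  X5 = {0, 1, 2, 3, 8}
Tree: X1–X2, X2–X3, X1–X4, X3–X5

No — vertex 5 appears in no bag.

A tree decomposition must satisfy three properties: every vertex lies in some bag; for every edge, both endpoints lie together in some bag; and for every vertex, the bags containing it form a connected subtree. Here vertex 5 appears in no bag, so the decomposition is invalid.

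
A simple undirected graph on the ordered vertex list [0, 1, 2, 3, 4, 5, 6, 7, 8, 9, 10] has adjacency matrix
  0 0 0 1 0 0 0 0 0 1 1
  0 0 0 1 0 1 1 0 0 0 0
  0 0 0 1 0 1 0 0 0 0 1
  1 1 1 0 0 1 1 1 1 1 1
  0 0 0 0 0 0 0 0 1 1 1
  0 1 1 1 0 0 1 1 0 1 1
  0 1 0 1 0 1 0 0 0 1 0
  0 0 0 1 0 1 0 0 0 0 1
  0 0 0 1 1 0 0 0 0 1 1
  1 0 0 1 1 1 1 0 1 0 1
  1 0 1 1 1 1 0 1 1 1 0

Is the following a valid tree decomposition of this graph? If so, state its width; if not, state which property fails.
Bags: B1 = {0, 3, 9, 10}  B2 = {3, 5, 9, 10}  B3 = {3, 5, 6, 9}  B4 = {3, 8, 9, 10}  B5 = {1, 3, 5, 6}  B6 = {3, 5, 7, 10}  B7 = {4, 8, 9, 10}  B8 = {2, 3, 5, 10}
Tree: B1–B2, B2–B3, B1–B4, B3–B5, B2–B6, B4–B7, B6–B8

Every vertex of G appears in some bag (union = {0, 1, 2, 3, 4, 5, 6, 7, 8, 9, 10}); every edge is covered by a bag; and for each vertex v the set of bags containing v is connected in the bag tree. The decomposition is therefore valid. The largest bag has 4 vertices, so the width is 3.

Yes; width 3.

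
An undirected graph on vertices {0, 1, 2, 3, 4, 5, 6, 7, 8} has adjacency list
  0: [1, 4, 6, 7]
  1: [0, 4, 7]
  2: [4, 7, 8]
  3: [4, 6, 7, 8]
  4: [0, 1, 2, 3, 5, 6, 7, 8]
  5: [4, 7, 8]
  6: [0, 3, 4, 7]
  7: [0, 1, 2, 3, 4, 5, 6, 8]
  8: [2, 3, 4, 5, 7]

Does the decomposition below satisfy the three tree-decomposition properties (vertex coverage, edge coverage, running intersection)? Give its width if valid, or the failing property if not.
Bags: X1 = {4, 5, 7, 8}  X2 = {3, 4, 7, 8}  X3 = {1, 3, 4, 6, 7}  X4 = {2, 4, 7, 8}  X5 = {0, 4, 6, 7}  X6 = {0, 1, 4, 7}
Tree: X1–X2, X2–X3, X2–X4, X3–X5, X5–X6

A tree decomposition must satisfy three properties: every vertex lies in some bag; for every edge, both endpoints lie together in some bag; and for every vertex, the bags containing it form a connected subtree. Here bags containing vertex 1 are not connected in the tree, so the decomposition is invalid.

No — bags containing vertex 1 are not connected in the tree.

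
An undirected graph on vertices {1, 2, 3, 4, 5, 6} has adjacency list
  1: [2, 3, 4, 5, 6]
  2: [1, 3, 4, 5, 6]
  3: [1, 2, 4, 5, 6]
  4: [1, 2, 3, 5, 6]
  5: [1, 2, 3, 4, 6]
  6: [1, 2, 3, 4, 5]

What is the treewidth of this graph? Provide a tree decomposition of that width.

A single bag containing all 6 vertices is trivially a valid decomposition of width 5. Conversely, {1, 2, 3, 4, 5, 6} is a clique of size 6, and the vertices of any clique must share a bag in every tree decomposition; so some bag has ≥ 6 vertices and tw(G) ≥ 5. Combining the bounds, tw(G) = 5.

Treewidth 5.
Bags: B1 = {1, 2, 3, 4, 5, 6}
Tree: (single bag)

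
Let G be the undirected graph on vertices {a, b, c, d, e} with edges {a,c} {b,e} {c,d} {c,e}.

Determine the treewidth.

1

A width-1 tree decomposition is:
Bags: B1 = {c, e}  B2 = {a, c}  B3 = {c, d}  B4 = {b, e}
Tree: B1–B2, B1–B3, B1–B4
The largest bag has 2 vertices, giving width 1; this decomposition certifies tw(G) ≤ 1. Since G has at least one edge (e.g. c–e), it is not an edgeless graph, so tw(G) ≥ 1. Hence tw(G) = 1 exactly.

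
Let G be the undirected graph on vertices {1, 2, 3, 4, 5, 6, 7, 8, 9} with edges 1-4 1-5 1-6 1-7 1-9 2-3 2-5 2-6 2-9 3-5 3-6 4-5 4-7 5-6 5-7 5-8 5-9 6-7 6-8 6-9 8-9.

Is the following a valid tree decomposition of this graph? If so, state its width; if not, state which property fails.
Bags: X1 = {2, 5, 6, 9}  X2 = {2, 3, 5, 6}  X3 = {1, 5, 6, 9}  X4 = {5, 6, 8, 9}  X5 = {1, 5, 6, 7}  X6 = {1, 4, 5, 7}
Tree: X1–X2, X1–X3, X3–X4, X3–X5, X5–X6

Vertex coverage: the bags together contain {1, 2, 3, 4, 5, 6, 7, 8, 9}, the full vertex set. Edge coverage: each edge of G has both endpoints in at least one bag. Running intersection: for every vertex, the bags containing it form a connected subtree. All three properties hold, so this is a valid tree decomposition of width max|bag| − 1 = 3, and hence tw(G) ≤ 3.

Yes; width 3.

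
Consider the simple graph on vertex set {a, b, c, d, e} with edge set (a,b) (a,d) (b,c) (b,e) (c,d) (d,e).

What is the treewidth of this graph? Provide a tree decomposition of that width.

Treewidth 2.
Bags: B1 = {b, d, e}  B2 = {b, c, d}  B3 = {a, b, d}
Tree: B1–B2, B2–B3

The largest bag has 3 vertices, giving width 2; this decomposition certifies tw(G) ≤ 2. For the lower bound, G contains the cycle e–d–c–b–e, so G is not a forest; only forests have treewidth ≤ 1, hence tw(G) ≥ 2. Therefore the treewidth is 2.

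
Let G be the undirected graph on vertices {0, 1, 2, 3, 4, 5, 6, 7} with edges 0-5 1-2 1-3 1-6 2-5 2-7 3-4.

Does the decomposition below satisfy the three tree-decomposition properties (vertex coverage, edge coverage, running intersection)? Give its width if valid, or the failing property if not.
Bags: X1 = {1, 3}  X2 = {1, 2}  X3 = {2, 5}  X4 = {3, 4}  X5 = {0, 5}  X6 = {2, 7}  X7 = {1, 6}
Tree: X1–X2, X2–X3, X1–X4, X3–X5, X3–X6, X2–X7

Checking the three conditions: (i) the bags cover all of {0, 1, 2, 3, 4, 5, 6, 7}; (ii) for each edge, some bag contains both endpoints; (iii) the bags containing any fixed vertex form a subtree. All hold, so the decomposition is valid with width 2 − 1 = 1.

Yes; width 1.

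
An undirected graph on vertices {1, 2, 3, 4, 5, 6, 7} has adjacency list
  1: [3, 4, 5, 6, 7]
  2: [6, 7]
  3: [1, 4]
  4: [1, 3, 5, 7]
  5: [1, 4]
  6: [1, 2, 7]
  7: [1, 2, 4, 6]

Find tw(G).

A width-2 tree decomposition is:
Bags: B1 = {1, 4, 7}  B2 = {1, 3, 4}  B3 = {1, 6, 7}  B4 = {2, 6, 7}  B5 = {1, 4, 5}
Tree: B1–B2, B1–B3, B3–B4, B2–B5
Every bag has size at most 3, so the width is 3 − 1 = 2 and tw(G) ≤ 2. On the other hand G contains the 3-clique {1, 3, 4}. A clique must lie in a single bag of any decomposition, so no decomposition can have width below 2. The upper and lower bounds meet at 2, so that is the treewidth.

2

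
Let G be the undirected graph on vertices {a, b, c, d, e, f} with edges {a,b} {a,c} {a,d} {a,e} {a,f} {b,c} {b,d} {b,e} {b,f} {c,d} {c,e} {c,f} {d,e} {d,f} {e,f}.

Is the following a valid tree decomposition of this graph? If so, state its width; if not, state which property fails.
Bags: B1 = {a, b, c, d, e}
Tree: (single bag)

No — vertex f appears in no bag.

A tree decomposition must satisfy three properties: every vertex lies in some bag; for every edge, both endpoints lie together in some bag; and for every vertex, the bags containing it form a connected subtree. Here vertex f appears in no bag, so the decomposition is invalid.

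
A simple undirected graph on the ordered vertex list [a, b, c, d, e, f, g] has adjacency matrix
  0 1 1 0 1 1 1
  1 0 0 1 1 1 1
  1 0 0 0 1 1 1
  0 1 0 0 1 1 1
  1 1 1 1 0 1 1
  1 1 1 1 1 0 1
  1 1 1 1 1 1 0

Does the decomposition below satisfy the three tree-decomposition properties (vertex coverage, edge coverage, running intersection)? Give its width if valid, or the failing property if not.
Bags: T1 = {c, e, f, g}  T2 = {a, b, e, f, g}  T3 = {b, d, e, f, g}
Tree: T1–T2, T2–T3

No — edge (a,c) lies in no bag.

A tree decomposition must satisfy three properties: every vertex lies in some bag; for every edge, both endpoints lie together in some bag; and for every vertex, the bags containing it form a connected subtree. Here edge (a,c) lies in no bag, so the decomposition is invalid.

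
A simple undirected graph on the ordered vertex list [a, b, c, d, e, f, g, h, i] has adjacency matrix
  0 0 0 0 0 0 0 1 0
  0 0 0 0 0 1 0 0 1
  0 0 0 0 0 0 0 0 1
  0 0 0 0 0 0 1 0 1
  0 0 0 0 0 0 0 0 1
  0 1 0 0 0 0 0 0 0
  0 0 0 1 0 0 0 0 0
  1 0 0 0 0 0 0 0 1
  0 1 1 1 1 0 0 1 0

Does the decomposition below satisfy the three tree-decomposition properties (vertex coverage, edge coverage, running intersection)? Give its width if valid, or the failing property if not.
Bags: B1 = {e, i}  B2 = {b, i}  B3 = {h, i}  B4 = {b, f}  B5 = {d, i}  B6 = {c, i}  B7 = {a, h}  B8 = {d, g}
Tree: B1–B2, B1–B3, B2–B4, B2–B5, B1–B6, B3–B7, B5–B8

Vertex coverage: the bags together contain {a, b, c, d, e, f, g, h, i}, the full vertex set. Edge coverage: each edge of G has both endpoints in at least one bag. Running intersection: for every vertex, the bags containing it form a connected subtree. All three properties hold, so this is a valid tree decomposition of width max|bag| − 1 = 1, and hence tw(G) ≤ 1.

Yes; width 1.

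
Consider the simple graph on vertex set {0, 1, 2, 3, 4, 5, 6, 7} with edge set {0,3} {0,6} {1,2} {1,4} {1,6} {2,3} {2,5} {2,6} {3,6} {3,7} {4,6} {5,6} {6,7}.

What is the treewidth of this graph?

2

A width-2 tree decomposition is:
Bags: B1 = {0, 3, 6}  B2 = {2, 3, 6}  B3 = {3, 6, 7}  B4 = {1, 2, 6}  B5 = {1, 4, 6}  B6 = {2, 5, 6}
Tree: B1–B2, B2–B3, B2–B4, B4–B5, B4–B6
Every bag has size at most 3, so the width is 3 − 1 = 2 and tw(G) ≤ 2. Conversely, {0, 3, 6} is a clique of size 3, and the vertices of any clique must share a bag in every tree decomposition; so some bag has ≥ 3 vertices and tw(G) ≥ 2. Therefore the treewidth is 2.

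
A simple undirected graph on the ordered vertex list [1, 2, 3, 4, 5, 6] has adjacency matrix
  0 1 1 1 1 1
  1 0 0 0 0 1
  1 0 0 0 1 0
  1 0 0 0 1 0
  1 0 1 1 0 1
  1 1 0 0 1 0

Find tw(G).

2

A width-2 tree decomposition is:
Bags: B1 = {1, 2, 6}  B2 = {1, 5, 6}  B3 = {1, 4, 5}  B4 = {1, 3, 5}
Tree: B1–B2, B2–B3, B3–B4
Each bag holds 3 vertices, so the decomposition has width 2, which upper-bounds the treewidth. On the other hand G contains the 3-clique {1, 2, 6}. A clique must lie in a single bag of any decomposition, so no decomposition can have width below 2. Combining the bounds, tw(G) = 2.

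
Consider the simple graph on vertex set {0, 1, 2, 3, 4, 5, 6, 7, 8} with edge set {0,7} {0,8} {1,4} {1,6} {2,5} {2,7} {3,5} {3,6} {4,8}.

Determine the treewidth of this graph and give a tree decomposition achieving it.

Every bag has size at most 3, so the width is 3 − 1 = 2 and tw(G) ≤ 2. For the lower bound, G contains the cycle 5–2–7–0–8–4–1–6–3–5, so G is not a forest; only forests have treewidth ≤ 1, hence tw(G) ≥ 2. Hence tw(G) = 2 exactly.

Treewidth 2.
One such decomposition:
Bags: B1 = {2, 5, 7}  B2 = {0, 5, 7}  B3 = {0, 5, 8}  B4 = {4, 5, 8}  B5 = {1, 4, 5}  B6 = {1, 5, 6}  B7 = {3, 5, 6}
Tree: B1–B2, B2–B3, B3–B4, B4–B5, B5–B6, B6–B7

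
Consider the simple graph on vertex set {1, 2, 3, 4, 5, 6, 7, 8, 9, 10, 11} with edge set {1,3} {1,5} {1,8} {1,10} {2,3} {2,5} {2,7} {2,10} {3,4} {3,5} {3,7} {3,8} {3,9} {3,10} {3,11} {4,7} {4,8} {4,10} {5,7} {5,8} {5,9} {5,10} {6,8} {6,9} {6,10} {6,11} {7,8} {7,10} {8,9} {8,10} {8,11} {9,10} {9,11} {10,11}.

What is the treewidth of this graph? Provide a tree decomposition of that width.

Treewidth 4.
One such decomposition:
Bags: B1 = {3, 5, 7, 8, 10}  B2 = {1, 3, 5, 8, 10}  B3 = {2, 3, 5, 7, 10}  B4 = {3, 4, 7, 8, 10}  B5 = {3, 5, 8, 9, 10}  B6 = {3, 8, 9, 10, 11}  B7 = {6, 8, 9, 10, 11}
Tree: B1–B2, B1–B3, B1–B4, B1–B5, B5–B6, B6–B7

Every bag has size at most 5, so the width is 5 − 1 = 4 and tw(G) ≤ 4. Conversely, {3, 8, 9, 10, 11} is a clique of size 5, and the vertices of any clique must share a bag in every tree decomposition; so some bag has ≥ 5 vertices and tw(G) ≥ 4. Hence tw(G) = 4 exactly.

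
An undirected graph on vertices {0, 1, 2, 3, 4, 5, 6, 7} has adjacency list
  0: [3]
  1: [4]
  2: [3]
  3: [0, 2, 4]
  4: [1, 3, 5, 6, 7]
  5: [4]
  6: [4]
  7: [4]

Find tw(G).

1

A width-1 tree decomposition is:
Bags: B1 = {4, 7}  B2 = {4, 5}  B3 = {1, 4}  B4 = {3, 4}  B5 = {4, 6}  B6 = {0, 3}  B7 = {2, 3}
Tree: B1–B2, B1–B3, B1–B4, B3–B5, B4–B6, B6–B7
Every bag has size at most 2, so the width is 2 − 1 = 1 and tw(G) ≤ 1. Since G has at least one edge (e.g. 4–7), it is not an edgeless graph, so tw(G) ≥ 1. The upper and lower bounds meet at 1, so that is the treewidth.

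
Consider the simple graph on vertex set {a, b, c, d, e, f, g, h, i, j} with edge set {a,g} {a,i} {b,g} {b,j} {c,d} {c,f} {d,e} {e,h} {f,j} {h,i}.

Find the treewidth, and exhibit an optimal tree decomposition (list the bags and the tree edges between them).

Treewidth 2.
Bags: B1 = {c, f, j}  B2 = {c, d, j}  B3 = {d, e, j}  B4 = {e, h, j}  B5 = {h, i, j}  B6 = {a, i, j}  B7 = {a, g, j}  B8 = {b, g, j}
Tree: B1–B2, B2–B3, B3–B4, B4–B5, B5–B6, B6–B7, B7–B8

The largest bag has 3 vertices, giving width 2; this decomposition certifies tw(G) ≤ 2. For the lower bound, G contains the cycle j–f–c–d–e–h–i–a–g–b–j, so G is not a forest; only forests have treewidth ≤ 1, hence tw(G) ≥ 2. Hence tw(G) = 2 exactly.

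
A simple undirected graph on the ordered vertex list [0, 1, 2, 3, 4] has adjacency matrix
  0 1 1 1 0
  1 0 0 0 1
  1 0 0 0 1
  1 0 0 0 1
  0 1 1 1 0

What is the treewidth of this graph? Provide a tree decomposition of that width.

The largest bag has 3 vertices, giving width 2; this decomposition certifies tw(G) ≤ 2. Since 1–0–2–4–1 is a cycle in G, G is not acyclic. Forests are exactly the graphs of treewidth ≤ 1, so tw(G) ≥ 2. Combining the bounds, tw(G) = 2.

Treewidth 2.
Bags: B1 = {0, 1, 4}  B2 = {0, 2, 4}  B3 = {0, 3, 4}
Tree: B1–B2, B2–B3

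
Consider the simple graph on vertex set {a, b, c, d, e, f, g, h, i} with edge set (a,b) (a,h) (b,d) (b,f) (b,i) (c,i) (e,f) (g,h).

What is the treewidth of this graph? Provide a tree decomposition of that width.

Treewidth 1.
One optimal decomposition is:
Bags: B1 = {b, f}  B2 = {a, b}  B3 = {b, i}  B4 = {c, i}  B5 = {a, h}  B6 = {b, d}  B7 = {g, h}  B8 = {e, f}
Tree: B1–B2, B1–B3, B3–B4, B2–B5, B1–B6, B5–B7, B1–B8

The largest bag has 2 vertices, giving width 1; this decomposition certifies tw(G) ≤ 1. Any graph with an edge has treewidth ≥ 1, and G has the edge f–b. Hence tw(G) = 1 exactly.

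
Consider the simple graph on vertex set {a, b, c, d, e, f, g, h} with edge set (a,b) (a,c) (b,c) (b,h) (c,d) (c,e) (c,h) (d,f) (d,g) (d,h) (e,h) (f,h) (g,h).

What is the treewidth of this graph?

2

A width-2 tree decomposition is:
Bags: B1 = {a, b, c}  B2 = {b, c, h}  B3 = {c, e, h}  B4 = {c, d, h}  B5 = {d, f, h}  B6 = {d, g, h}
Tree: B1–B2, B2–B3, B2–B4, B4–B5, B5–B6
Each bag holds 3 vertices, so the decomposition has width 2, which upper-bounds the treewidth. Conversely, {d, g, h} is a clique of size 3, and the vertices of any clique must share a bag in every tree decomposition; so some bag has ≥ 3 vertices and tw(G) ≥ 2. Combining the bounds, tw(G) = 2.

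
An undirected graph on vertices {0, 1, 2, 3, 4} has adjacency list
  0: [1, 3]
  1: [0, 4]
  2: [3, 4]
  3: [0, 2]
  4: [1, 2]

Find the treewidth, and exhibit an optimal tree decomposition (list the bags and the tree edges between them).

The largest bag has 3 vertices, giving width 2; this decomposition certifies tw(G) ≤ 2. Since 1–4–2–3–0–1 is a cycle in G, G is not acyclic. Forests are exactly the graphs of treewidth ≤ 1, so tw(G) ≥ 2. Therefore the treewidth is 2.

Treewidth 2.
Bags: B1 = {1, 2, 4}  B2 = {1, 2, 3}  B3 = {0, 1, 3}
Tree: B1–B2, B2–B3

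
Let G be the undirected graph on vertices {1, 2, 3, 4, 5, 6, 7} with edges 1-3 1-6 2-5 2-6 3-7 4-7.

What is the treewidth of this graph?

A width-1 tree decomposition is:
Bags: B1 = {2, 5}  B2 = {2, 6}  B3 = {1, 6}  B4 = {1, 3}  B5 = {3, 7}  B6 = {4, 7}
Tree: B1–B2, B2–B3, B3–B4, B4–B5, B5–B6
Each bag holds 2 vertices, so the decomposition has width 1, which upper-bounds the treewidth. Since G has at least one edge (e.g. 5–2), it is not an edgeless graph, so tw(G) ≥ 1. The upper and lower bounds meet at 1, so that is the treewidth.

1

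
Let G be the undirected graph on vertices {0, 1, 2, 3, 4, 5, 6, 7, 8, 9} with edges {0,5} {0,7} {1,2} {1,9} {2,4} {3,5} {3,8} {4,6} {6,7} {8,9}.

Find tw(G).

2

A width-2 tree decomposition is:
Bags: B1 = {3, 8, 9}  B2 = {3, 5, 9}  B3 = {0, 5, 9}  B4 = {0, 7, 9}  B5 = {6, 7, 9}  B6 = {4, 6, 9}  B7 = {2, 4, 9}  B8 = {1, 2, 9}
Tree: B1–B2, B2–B3, B3–B4, B4–B5, B5–B6, B6–B7, B7–B8
Each bag holds 3 vertices, so the decomposition has width 2, which upper-bounds the treewidth. For the lower bound, G contains the cycle 9–8–3–5–0–7–6–4–2–1–9, so G is not a forest; only forests have treewidth ≤ 1, hence tw(G) ≥ 2. Hence tw(G) = 2 exactly.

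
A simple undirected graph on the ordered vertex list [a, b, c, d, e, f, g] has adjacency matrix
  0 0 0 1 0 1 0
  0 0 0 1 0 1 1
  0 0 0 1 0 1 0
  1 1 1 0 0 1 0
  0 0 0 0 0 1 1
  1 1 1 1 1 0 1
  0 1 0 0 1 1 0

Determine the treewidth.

2

A width-2 tree decomposition is:
Bags: B1 = {b, f, g}  B2 = {e, f, g}  B3 = {b, d, f}  B4 = {a, d, f}  B5 = {c, d, f}
Tree: B1–B2, B1–B3, B3–B4, B3–B5
Every bag has size at most 3, so the width is 3 − 1 = 2 and tw(G) ≤ 2. For the lower bound, the 3 vertices {c, d, f} are pairwise adjacent, and any tree decomposition puts a clique entirely inside one bag — forcing width ≥ 2. Combining the bounds, tw(G) = 2.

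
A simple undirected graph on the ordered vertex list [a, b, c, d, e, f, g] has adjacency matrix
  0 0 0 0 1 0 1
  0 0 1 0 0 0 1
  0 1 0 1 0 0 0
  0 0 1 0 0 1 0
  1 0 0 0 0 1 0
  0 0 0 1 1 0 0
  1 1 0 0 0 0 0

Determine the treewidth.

2

A width-2 tree decomposition is:
Bags: B1 = {a, e, f}  B2 = {a, f, g}  B3 = {b, f, g}  B4 = {b, c, f}  B5 = {c, d, f}
Tree: B1–B2, B2–B3, B3–B4, B4–B5
Every bag has size at most 3, so the width is 3 − 1 = 2 and tw(G) ≤ 2. For the lower bound, G contains the cycle f–e–a–g–b–c–d–f, so G is not a forest; only forests have treewidth ≤ 1, hence tw(G) ≥ 2. Combining the bounds, tw(G) = 2.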